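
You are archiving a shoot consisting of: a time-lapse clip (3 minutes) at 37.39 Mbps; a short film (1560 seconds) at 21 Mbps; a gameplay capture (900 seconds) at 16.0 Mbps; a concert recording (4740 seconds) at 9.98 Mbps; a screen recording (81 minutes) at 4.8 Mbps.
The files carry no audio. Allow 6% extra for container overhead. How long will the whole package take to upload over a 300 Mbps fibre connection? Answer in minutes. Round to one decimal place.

time-lapse clip: 37.390 Mbps × 180 s × 1.06 = 7134.0 Mb
short film: 21.000 Mbps × 1560 s × 1.06 = 34725.6 Mb
gameplay capture: 16.000 Mbps × 900 s × 1.06 = 15264.0 Mb
concert recording: 9.980 Mbps × 4740 s × 1.06 = 50143.5 Mb
screen recording: 4.800 Mbps × 4860 s × 1.06 = 24727.7 Mb
Total: 131994.8 Mb = 16499.4 MB.
At 300 Mbps: 131994.8 / 300 = 440 s ≈ 7.33 minutes.

7.3 minutes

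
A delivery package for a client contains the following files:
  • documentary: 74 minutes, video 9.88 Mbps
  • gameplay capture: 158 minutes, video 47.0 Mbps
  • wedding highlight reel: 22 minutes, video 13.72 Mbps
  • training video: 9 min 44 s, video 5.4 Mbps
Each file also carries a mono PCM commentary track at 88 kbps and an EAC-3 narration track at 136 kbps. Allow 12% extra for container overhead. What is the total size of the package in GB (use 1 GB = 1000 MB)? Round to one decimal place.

72.0 GB

Audio total: 88 + 136 = 224 kbps = 0.224 Mbps.
documentary: 10.104 Mbps × 4440 s × 1.12 = 50245.2 Mb
gameplay capture: 47.224 Mbps × 9480 s × 1.12 = 501405.5 Mb
wedding highlight reel: 13.944 Mbps × 1320 s × 1.12 = 20614.8 Mb
training video: 5.624 Mbps × 584 s × 1.12 = 3678.5 Mb
Total: 575944.1 Mb = 71993.0 MB.
= 71.99 GB.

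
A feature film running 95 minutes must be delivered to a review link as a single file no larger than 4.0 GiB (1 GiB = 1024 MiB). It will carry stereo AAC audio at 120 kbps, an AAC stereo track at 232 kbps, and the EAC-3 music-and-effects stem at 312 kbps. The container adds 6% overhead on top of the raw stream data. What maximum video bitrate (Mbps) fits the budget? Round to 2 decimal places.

Budget: 4.0 GiB = 34359.7 Mb.
Stream payload after overhead: 34359.7 / 1.06 = 32414.8 Mb.
95 min = 5700 s
Total bitrate budget: 32414.8 Mb / 5700 s = 5.687 Mbps.
Audio total: 120 + 232 + 312 = 664 kbps = 0.664 Mbps.
Video: 5.687 − 0.664 = 5.023 Mbps.

5.02 Mbps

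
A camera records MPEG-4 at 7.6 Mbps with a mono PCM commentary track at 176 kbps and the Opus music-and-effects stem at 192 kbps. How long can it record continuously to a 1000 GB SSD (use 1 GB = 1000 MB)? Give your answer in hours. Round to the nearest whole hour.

279 hours

Audio total: 176 + 192 = 368 kbps = 0.368 Mbps.
Total bitrate: 7.6 + 0.368 = 7.968 Mbps.
Capacity: 1000 GB = 8,000,000 Mb.
Recording time: 8,000,000 / 7.968 = 1,004,016 s ≈ 279 hours.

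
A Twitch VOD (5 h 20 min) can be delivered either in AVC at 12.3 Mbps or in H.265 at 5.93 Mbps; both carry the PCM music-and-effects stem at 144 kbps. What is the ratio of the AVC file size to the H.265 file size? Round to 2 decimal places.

2.05

5 h 20 min = 320 min = 19200 s
Audio: 144 kbps = 0.144 Mbps.
AVC: 12.444 Mbps × 19200 s = 238924.8 Mb = 29.866 GB.
H.265: 6.074 Mbps × 19200 s = 116620.8 Mb = 14.578 GB.
Ratio: 29.866 / 14.578 = 2.049.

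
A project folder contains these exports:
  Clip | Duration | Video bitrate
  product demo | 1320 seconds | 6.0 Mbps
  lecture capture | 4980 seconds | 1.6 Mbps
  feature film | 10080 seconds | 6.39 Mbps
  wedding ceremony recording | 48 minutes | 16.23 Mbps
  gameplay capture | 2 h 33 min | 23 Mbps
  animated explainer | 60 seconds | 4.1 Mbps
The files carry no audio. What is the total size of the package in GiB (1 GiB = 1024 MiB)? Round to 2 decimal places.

39.40 GiB

product demo: 6.000 Mbps × 1320 s = 7920.0 Mb
lecture capture: 1.600 Mbps × 4980 s = 7968.0 Mb
feature film: 6.390 Mbps × 10080 s = 64411.2 Mb
wedding ceremony recording: 16.230 Mbps × 2880 s = 46742.4 Mb
gameplay capture: 23.000 Mbps × 9180 s = 211140.0 Mb
animated explainer: 4.100 Mbps × 60 s = 246.0 Mb
Total: 338427.6 Mb = 42303.4 MB.
= 39.40 GiB.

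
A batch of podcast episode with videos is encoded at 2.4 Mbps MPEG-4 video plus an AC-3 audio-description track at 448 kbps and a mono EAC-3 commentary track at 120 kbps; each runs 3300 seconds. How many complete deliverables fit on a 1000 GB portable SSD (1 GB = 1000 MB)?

816

Audio total: 448 + 120 = 568 kbps = 0.568 Mbps.
Total bitrate: 2.968 Mbps.
Per item: 2.968 Mbps × 3300 s = 9,794 Mb = 1,224 MB.
Capacity: 1000 GB = 8,000,000 Mb; 816.79 items → 816 complete.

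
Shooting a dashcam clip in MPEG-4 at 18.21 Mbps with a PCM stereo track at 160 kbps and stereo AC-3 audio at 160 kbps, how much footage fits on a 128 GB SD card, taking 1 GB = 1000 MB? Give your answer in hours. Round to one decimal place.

15.4 hours

Audio total: 160 + 160 = 320 kbps = 0.320 Mbps.
Total bitrate: 18.21 + 0.320 = 18.530 Mbps.
Capacity: 128 GB = 1,024,000 Mb.
Recording time: 1,024,000 / 18.530 = 55,262 s ≈ 15.4 hours.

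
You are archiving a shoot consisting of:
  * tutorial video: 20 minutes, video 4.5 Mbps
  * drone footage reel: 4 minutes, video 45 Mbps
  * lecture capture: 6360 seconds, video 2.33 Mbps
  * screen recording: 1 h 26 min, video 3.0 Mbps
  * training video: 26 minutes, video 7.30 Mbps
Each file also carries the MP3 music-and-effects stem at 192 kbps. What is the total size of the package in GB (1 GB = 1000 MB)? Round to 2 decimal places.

Audio: 192 kbps = 0.192 Mbps.
tutorial video: 4.692 Mbps × 1200 s = 5630.4 Mb
drone footage reel: 45.192 Mbps × 240 s = 10846.1 Mb
lecture capture: 2.522 Mbps × 6360 s = 16039.9 Mb
screen recording: 3.192 Mbps × 5160 s = 16470.7 Mb
training video: 7.492 Mbps × 1560 s = 11687.5 Mb
Total: 60674.6 Mb = 7584.3 MB.
= 7.584 GB.

7.58 GB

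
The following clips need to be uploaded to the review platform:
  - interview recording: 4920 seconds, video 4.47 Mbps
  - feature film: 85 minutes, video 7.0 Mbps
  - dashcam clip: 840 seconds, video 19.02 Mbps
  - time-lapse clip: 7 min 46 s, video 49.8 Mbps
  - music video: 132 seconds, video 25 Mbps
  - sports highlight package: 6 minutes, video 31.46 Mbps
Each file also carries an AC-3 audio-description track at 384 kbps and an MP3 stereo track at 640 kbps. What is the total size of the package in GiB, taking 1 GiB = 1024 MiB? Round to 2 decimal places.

14.39 GiB

Audio total: 384 + 640 = 1024 kbps = 1.024 Mbps.
interview recording: 5.494 Mbps × 4920 s = 27030.5 Mb
feature film: 8.024 Mbps × 5100 s = 40922.4 Mb
dashcam clip: 20.044 Mbps × 840 s = 16837.0 Mb
time-lapse clip: 50.824 Mbps × 466 s = 23684.0 Mb
music video: 26.024 Mbps × 132 s = 3435.2 Mb
sports highlight package: 32.484 Mbps × 360 s = 11694.2 Mb
Total: 123603.2 Mb = 15450.4 MB.
= 14.39 GiB.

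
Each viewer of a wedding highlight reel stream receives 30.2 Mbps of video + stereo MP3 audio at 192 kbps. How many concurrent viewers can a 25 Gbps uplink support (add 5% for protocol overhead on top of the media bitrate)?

Audio: 192 kbps = 0.192 Mbps.
Per-viewer media rate: 30.392 Mbps.
On the wire with 5% overhead: 31.912 Mbps.
25 Gbps = 25,000 Mbps; 25,000 / 31.912 = 783.41 → 783 viewers.

783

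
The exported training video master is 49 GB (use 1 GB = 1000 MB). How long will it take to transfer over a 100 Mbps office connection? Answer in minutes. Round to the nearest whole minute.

65 minutes

File: 49 GB = 392000.0 Mb.
At 100 Mbps: 392000.0 / 100 = 3920.0 s ≈ 65.3 minutes.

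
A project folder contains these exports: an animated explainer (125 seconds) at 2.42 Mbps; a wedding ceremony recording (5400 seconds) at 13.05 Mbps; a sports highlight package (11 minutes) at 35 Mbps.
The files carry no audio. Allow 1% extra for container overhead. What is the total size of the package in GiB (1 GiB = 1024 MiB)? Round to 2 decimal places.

11.04 GiB

animated explainer: 2.420 Mbps × 125 s × 1.01 = 305.5 Mb
wedding ceremony recording: 13.050 Mbps × 5400 s × 1.01 = 71174.7 Mb
sports highlight package: 35.000 Mbps × 660 s × 1.01 = 23331.0 Mb
Total: 94811.2 Mb = 11851.4 MB.
= 11.04 GiB.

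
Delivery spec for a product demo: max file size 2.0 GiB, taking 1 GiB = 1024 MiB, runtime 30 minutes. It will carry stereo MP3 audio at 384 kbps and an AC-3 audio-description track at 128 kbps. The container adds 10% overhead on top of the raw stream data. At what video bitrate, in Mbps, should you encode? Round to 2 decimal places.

Budget: 2.0 GiB = 17179.9 Mb.
Stream payload after overhead: 17179.9 / 1.10 = 15618.1 Mb.
30 min = 1800 s
Total bitrate budget: 15618.1 Mb / 1800 s = 8.677 Mbps.
Audio total: 384 + 128 = 512 kbps = 0.512 Mbps.
Video: 8.677 − 0.512 = 8.165 Mbps.

8.16 Mbps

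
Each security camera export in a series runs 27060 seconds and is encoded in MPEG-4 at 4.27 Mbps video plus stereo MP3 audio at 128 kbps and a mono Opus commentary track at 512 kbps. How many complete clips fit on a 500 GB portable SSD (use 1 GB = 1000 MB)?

30

Audio total: 128 + 512 = 640 kbps = 0.640 Mbps.
Total bitrate: 4.910 Mbps.
Per item: 4.910 Mbps × 27060 s = 132,865 Mb = 16,608 MB.
Capacity: 500 GB = 4,000,000 Mb; 30.11 items → 30 complete.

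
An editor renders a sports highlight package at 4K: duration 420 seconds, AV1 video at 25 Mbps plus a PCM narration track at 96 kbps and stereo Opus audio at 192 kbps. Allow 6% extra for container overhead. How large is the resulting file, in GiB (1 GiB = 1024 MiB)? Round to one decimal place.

1.3 GiB

Audio total: 96 + 192 = 288 kbps = 0.288 Mbps.
Total bitrate: 25 + 0.288 = 25.288 Mbps.
Stream data: 25.288 Mbps × 420 s = 10621.0 Mb.
With 6% container overhead: ×1.06.
11,258 Mb = 1,407,277,200 bytes ÷ 1,073,741,824 = 1.311 GiB.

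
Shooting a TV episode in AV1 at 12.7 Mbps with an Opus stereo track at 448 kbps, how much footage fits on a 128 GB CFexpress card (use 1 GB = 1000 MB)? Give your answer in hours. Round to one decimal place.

21.6 hours

Audio: 448 kbps = 0.448 Mbps.
Total bitrate: 12.7 + 0.448 = 13.148 Mbps.
Capacity: 128 GB = 1,024,000 Mb.
Recording time: 1,024,000 / 13.148 = 77,883 s ≈ 21.6 hours.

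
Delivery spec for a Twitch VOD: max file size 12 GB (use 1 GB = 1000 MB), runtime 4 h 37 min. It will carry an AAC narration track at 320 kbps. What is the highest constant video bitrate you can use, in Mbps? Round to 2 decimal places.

Budget: 12 GB = 96000.0 Mb.
4 h 37 min = 277 min = 16620 s
Total bitrate budget: 96000.0 Mb / 16620 s = 5.776 Mbps.
Audio: 320 kbps = 0.320 Mbps.
Video: 5.776 − 0.320 = 5.456 Mbps.

5.46 Mbps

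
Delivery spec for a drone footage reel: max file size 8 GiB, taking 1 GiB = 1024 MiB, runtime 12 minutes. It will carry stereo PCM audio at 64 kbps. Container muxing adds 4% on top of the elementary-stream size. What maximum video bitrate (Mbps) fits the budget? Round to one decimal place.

91.7 Mbps

Budget: 8 GiB = 68719.5 Mb.
Stream payload after overhead: 68719.5 / 1.04 = 66076.4 Mb.
12 min = 720 s
Total bitrate budget: 66076.4 Mb / 720 s = 91.773 Mbps.
Audio: 64 kbps = 0.064 Mbps.
Video: 91.773 − 0.064 = 91.709 Mbps.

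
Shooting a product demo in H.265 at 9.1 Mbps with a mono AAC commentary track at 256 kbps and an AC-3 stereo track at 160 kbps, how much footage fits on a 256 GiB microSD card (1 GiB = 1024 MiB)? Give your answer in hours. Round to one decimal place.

Audio total: 256 + 160 = 416 kbps = 0.416 Mbps.
Total bitrate: 9.1 + 0.416 = 9.516 Mbps.
Capacity: 256 GiB = 2,199,023 Mb.
Recording time: 2,199,023 / 9.516 = 231,087 s ≈ 64.2 hours.

64.2 hours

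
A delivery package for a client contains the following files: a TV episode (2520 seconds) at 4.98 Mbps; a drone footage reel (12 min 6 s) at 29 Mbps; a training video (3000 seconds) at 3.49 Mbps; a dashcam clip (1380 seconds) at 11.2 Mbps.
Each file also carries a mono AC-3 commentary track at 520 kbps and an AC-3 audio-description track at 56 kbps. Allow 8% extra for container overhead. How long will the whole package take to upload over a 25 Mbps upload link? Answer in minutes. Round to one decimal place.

46.0 minutes

Audio total: 520 + 56 = 576 kbps = 0.576 Mbps.
TV episode: 5.556 Mbps × 2520 s × 1.08 = 15121.2 Mb
drone footage reel: 29.576 Mbps × 726 s × 1.08 = 23190.0 Mb
training video: 4.066 Mbps × 3000 s × 1.08 = 13173.8 Mb
dashcam clip: 11.776 Mbps × 1380 s × 1.08 = 17551.0 Mb
Total: 69036.0 Mb = 8629.5 MB.
At 25 Mbps: 69036.0 / 25 = 2761 s ≈ 46 minutes.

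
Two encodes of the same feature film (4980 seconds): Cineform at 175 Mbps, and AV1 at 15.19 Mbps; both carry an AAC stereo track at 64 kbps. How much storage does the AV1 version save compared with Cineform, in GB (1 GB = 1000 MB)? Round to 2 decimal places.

99.48 GB

Audio: 64 kbps = 0.064 Mbps.
Cineform: 175.064 Mbps × 4980 s = 871818.7 Mb = 108.977 GB.
AV1: 15.254 Mbps × 4980 s = 75964.9 Mb = 9.496 GB.
Saving: 108.977 − 9.496 = 99.482 GB.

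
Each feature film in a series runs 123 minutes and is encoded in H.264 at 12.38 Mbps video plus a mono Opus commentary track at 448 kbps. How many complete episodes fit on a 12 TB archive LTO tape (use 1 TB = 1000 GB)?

1014

123 min = 7380 s
Audio: 448 kbps = 0.448 Mbps.
Total bitrate: 12.828 Mbps.
Per item: 12.828 Mbps × 7380 s = 94,671 Mb = 11,834 MB.
Capacity: 12 TB = 96,000,000 Mb; 1014.04 items → 1014 complete.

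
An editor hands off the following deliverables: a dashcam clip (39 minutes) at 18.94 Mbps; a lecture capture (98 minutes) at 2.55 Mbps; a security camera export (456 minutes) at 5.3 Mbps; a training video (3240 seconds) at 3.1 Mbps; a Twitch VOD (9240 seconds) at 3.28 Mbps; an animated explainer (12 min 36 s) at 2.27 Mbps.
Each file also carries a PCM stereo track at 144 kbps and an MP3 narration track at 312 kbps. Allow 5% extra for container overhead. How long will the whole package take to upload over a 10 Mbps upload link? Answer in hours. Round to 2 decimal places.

7.84 hours

Audio total: 144 + 312 = 456 kbps = 0.456 Mbps.
dashcam clip: 19.396 Mbps × 2340 s × 1.05 = 47656.0 Mb
lecture capture: 3.006 Mbps × 5880 s × 1.05 = 18559.0 Mb
security camera export: 5.756 Mbps × 27360 s × 1.05 = 165358.4 Mb
training video: 3.556 Mbps × 3240 s × 1.05 = 12097.5 Mb
Twitch VOD: 3.736 Mbps × 9240 s × 1.05 = 36246.7 Mb
animated explainer: 2.726 Mbps × 756 s × 1.05 = 2163.9 Mb
Total: 282081.5 Mb = 35260.2 MB.
At 10 Mbps: 282081.5 / 10 = 28208 s ≈ 7.84 hours.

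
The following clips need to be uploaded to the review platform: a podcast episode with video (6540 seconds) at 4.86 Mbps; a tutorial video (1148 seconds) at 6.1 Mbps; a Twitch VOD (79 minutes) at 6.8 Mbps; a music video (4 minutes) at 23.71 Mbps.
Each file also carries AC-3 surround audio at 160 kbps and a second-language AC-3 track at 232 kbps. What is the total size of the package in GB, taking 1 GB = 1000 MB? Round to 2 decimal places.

10.21 GB

Audio total: 160 + 232 = 392 kbps = 0.392 Mbps.
podcast episode with video: 5.252 Mbps × 6540 s = 34348.1 Mb
tutorial video: 6.492 Mbps × 1148 s = 7452.8 Mb
Twitch VOD: 7.192 Mbps × 4740 s = 34090.1 Mb
music video: 24.102 Mbps × 240 s = 5784.5 Mb
Total: 81675.5 Mb = 10209.4 MB.
= 10.21 GB.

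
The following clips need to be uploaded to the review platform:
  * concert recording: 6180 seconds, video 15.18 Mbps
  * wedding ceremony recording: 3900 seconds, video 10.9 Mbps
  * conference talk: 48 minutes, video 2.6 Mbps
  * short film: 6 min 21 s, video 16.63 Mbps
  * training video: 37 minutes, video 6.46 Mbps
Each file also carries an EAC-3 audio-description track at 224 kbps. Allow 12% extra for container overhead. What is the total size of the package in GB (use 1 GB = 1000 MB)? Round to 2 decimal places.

23.52 GB

Audio: 224 kbps = 0.224 Mbps.
concert recording: 15.404 Mbps × 6180 s × 1.12 = 106620.3 Mb
wedding ceremony recording: 11.124 Mbps × 3900 s × 1.12 = 48589.6 Mb
conference talk: 2.824 Mbps × 2880 s × 1.12 = 9109.1 Mb
short film: 16.854 Mbps × 381 s × 1.12 = 7191.9 Mb
training video: 6.684 Mbps × 2220 s × 1.12 = 16619.1 Mb
Total: 188130.1 Mb = 23516.3 MB.
= 23.52 GB.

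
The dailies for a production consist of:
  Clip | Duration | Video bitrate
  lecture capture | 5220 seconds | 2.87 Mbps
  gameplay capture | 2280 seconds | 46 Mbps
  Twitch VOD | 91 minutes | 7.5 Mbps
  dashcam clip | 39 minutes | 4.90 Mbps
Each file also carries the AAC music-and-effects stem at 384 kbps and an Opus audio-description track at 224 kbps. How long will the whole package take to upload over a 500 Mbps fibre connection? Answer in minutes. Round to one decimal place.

6.1 minutes

Audio total: 384 + 224 = 608 kbps = 0.608 Mbps.
lecture capture: 3.478 Mbps × 5220 s = 18155.2 Mb
gameplay capture: 46.608 Mbps × 2280 s = 106266.2 Mb
Twitch VOD: 8.108 Mbps × 5460 s = 44269.7 Mb
dashcam clip: 5.508 Mbps × 2340 s = 12888.7 Mb
Total: 181579.8 Mb = 22697.5 MB.
At 500 Mbps: 181579.8 / 500 = 363 s ≈ 6.05 minutes.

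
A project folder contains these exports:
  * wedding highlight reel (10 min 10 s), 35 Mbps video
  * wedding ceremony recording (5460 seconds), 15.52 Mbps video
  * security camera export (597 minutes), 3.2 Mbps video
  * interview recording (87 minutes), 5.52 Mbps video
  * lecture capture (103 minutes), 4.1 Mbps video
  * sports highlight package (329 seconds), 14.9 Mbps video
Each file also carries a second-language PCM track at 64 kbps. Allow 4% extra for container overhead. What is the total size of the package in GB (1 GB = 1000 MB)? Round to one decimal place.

36.8 GB

Audio: 64 kbps = 0.064 Mbps.
wedding highlight reel: 35.064 Mbps × 610 s × 1.04 = 22244.6 Mb
wedding ceremony recording: 15.584 Mbps × 5460 s × 1.04 = 88492.2 Mb
security camera export: 3.264 Mbps × 35820 s × 1.04 = 121593.1 Mb
interview recording: 5.584 Mbps × 5220 s × 1.04 = 30314.4 Mb
lecture capture: 4.164 Mbps × 6180 s × 1.04 = 26762.9 Mb
sports highlight package: 14.964 Mbps × 329 s × 1.04 = 5120.1 Mb
Total: 294527.3 Mb = 36815.9 MB.
= 36.82 GB.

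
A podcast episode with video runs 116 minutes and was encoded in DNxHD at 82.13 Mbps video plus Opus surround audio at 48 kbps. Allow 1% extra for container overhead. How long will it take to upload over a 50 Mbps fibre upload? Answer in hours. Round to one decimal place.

3.2 hours

116 min = 6960 s
Audio: 48 kbps = 0.048 Mbps.
Total bitrate: 82.178 Mbps.
File: 82.178 Mbps × 6960 s = 571958.9 Mb.
With 1% container overhead: ×1.01. → 577678.5 Mb.
At 50 Mbps: 577678.5 / 50 = 11553.6 s ≈ 3.21 hours.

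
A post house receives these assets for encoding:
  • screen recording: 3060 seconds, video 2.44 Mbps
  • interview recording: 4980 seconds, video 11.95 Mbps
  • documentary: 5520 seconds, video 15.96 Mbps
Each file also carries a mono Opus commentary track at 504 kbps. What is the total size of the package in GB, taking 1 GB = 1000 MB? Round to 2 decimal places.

Audio: 504 kbps = 0.504 Mbps.
screen recording: 2.944 Mbps × 3060 s = 9008.6 Mb
interview recording: 12.454 Mbps × 4980 s = 62020.9 Mb
documentary: 16.464 Mbps × 5520 s = 90881.3 Mb
Total: 161910.8 Mb = 20238.9 MB.
= 20.24 GB.

20.24 GB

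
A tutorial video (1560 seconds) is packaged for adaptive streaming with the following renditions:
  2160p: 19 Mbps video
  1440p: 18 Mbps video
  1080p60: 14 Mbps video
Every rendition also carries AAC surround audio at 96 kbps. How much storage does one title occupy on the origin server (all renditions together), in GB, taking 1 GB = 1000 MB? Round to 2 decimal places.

Audio: 96 kbps = 0.096 Mbps.
Sum of rendition bitrates: (19+0.096) + (18+0.096) + (14+0.096) = 51.288 Mbps.
× 1560 s = 80,009 Mb = 10,001 MB = 10.00 GB.

10.00 GB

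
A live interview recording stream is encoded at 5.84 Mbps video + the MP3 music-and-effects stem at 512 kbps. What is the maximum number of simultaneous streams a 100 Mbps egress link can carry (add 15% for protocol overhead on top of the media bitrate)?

13

Audio: 512 kbps = 0.512 Mbps.
Per-viewer media rate: 6.352 Mbps.
On the wire with 15% overhead: 7.305 Mbps.
100 Mbps = 100.0 Mbps; 100.0 / 7.305 = 13.69 → 13 viewers.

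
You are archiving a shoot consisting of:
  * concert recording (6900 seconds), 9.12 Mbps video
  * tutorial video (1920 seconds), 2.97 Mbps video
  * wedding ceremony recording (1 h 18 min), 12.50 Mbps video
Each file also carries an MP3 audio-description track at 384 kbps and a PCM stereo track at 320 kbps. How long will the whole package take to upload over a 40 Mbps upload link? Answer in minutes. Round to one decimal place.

56.9 minutes

Audio total: 384 + 320 = 704 kbps = 0.704 Mbps.
concert recording: 9.824 Mbps × 6900 s = 67785.6 Mb
tutorial video: 3.674 Mbps × 1920 s = 7054.1 Mb
wedding ceremony recording: 13.204 Mbps × 4680 s = 61794.7 Mb
Total: 136634.4 Mb = 17079.3 MB.
At 40 Mbps: 136634.4 / 40 = 3416 s ≈ 56.9 minutes.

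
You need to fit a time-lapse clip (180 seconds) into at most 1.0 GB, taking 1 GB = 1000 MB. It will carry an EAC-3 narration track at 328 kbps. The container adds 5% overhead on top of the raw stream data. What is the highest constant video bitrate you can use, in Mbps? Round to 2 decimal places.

Budget: 1.0 GB = 8000.0 Mb.
Stream payload after overhead: 8000.0 / 1.05 = 7619.0 Mb.
Total bitrate budget: 7619.0 Mb / 180 s = 42.328 Mbps.
Audio: 328 kbps = 0.328 Mbps.
Video: 42.328 − 0.328 = 42.000 Mbps.

42.00 Mbps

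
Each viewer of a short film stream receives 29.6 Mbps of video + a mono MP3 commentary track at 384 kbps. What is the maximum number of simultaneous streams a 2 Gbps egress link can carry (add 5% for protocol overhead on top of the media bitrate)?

63

Audio: 384 kbps = 0.384 Mbps.
Per-viewer media rate: 29.984 Mbps.
On the wire with 5% overhead: 31.483 Mbps.
2 Gbps = 2,000 Mbps; 2,000 / 31.483 = 63.53 → 63 viewers.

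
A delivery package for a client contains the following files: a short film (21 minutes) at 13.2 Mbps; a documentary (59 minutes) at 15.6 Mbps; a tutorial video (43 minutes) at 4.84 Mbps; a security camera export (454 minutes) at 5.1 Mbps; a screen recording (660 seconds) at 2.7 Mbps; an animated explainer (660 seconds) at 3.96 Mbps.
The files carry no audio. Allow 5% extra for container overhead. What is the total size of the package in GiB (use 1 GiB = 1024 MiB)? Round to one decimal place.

short film: 13.200 Mbps × 1260 s × 1.05 = 17463.6 Mb
documentary: 15.600 Mbps × 3540 s × 1.05 = 57985.2 Mb
tutorial video: 4.840 Mbps × 2580 s × 1.05 = 13111.6 Mb
security camera export: 5.100 Mbps × 27240 s × 1.05 = 145870.2 Mb
screen recording: 2.700 Mbps × 660 s × 1.05 = 1871.1 Mb
animated explainer: 3.960 Mbps × 660 s × 1.05 = 2744.3 Mb
Total: 239045.9 Mb = 29880.7 MB.
= 27.83 GiB.

27.8 GiB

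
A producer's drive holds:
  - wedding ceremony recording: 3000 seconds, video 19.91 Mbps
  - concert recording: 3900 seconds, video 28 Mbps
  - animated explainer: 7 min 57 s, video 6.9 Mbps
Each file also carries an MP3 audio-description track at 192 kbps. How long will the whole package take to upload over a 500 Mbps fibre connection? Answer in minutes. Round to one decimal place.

5.8 minutes

Audio: 192 kbps = 0.192 Mbps.
wedding ceremony recording: 20.102 Mbps × 3000 s = 60306.0 Mb
concert recording: 28.192 Mbps × 3900 s = 109948.8 Mb
animated explainer: 7.092 Mbps × 477 s = 3382.9 Mb
Total: 173637.7 Mb = 21704.7 MB.
At 500 Mbps: 173637.7 / 500 = 347 s ≈ 5.79 minutes.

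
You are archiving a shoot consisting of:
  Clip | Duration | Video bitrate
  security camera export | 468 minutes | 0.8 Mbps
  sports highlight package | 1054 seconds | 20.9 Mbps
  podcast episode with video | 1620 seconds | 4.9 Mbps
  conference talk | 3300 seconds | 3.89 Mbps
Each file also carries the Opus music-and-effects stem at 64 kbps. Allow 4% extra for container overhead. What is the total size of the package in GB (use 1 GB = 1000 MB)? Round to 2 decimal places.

8.77 GB

Audio: 64 kbps = 0.064 Mbps.
security camera export: 0.864 Mbps × 28080 s × 1.04 = 25231.6 Mb
sports highlight package: 20.964 Mbps × 1054 s × 1.04 = 22979.9 Mb
podcast episode with video: 4.964 Mbps × 1620 s × 1.04 = 8363.3 Mb
conference talk: 3.954 Mbps × 3300 s × 1.04 = 13570.1 Mb
Total: 70144.9 Mb = 8768.1 MB.
= 8.768 GB.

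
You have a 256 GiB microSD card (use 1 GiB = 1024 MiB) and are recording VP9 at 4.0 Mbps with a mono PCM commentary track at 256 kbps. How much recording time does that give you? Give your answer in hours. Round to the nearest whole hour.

144 hours

Audio: 256 kbps = 0.256 Mbps.
Total bitrate: 4.0 + 0.256 = 4.256 Mbps.
Capacity: 256 GiB = 2,199,023 Mb.
Recording time: 2,199,023 / 4.256 = 516,688 s ≈ 144 hours.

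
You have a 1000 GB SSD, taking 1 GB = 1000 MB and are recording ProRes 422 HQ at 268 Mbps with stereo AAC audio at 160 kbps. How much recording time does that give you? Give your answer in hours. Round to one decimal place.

8.3 hours

Audio: 160 kbps = 0.160 Mbps.
Total bitrate: 268 + 0.160 = 268.160 Mbps.
Capacity: 1000 GB = 8,000,000 Mb.
Recording time: 8,000,000 / 268.160 = 29,833 s ≈ 8.29 hours.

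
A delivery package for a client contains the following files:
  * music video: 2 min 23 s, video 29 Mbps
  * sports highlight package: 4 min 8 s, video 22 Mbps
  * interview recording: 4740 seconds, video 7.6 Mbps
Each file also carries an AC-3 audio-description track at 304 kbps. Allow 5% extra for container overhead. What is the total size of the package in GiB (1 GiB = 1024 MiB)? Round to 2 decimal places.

5.77 GiB

Audio: 304 kbps = 0.304 Mbps.
music video: 29.304 Mbps × 143 s × 1.05 = 4400.0 Mb
sports highlight package: 22.304 Mbps × 248 s × 1.05 = 5808.0 Mb
interview recording: 7.904 Mbps × 4740 s × 1.05 = 39338.2 Mb
Total: 49546.2 Mb = 6193.3 MB.
= 5.768 GiB.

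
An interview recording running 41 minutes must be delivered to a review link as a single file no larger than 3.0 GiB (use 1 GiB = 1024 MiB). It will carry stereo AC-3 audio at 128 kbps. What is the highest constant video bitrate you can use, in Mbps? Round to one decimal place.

10.3 Mbps

Budget: 3.0 GiB = 25769.8 Mb.
41 min = 2460 s
Total bitrate budget: 25769.8 Mb / 2460 s = 10.476 Mbps.
Audio: 128 kbps = 0.128 Mbps.
Video: 10.476 − 0.128 = 10.348 Mbps.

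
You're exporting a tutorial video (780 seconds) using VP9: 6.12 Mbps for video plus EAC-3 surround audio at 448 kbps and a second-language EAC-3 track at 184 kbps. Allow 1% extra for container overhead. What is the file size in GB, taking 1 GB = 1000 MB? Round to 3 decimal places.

Audio total: 448 + 184 = 632 kbps = 0.632 Mbps.
Total bitrate: 6.12 + 0.632 = 6.752 Mbps.
Stream data: 6.752 Mbps × 780 s = 5266.6 Mb.
With 1% container overhead: ×1.01.
5,319 Mb ÷ 8 = 664.9 MB → 0.6649 GB.

0.665 GB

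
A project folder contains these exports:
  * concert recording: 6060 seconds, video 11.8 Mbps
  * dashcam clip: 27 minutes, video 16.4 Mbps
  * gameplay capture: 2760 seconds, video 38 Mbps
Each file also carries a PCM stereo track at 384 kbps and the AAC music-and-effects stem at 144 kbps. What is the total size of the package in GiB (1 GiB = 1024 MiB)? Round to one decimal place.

Audio total: 384 + 144 = 528 kbps = 0.528 Mbps.
concert recording: 12.328 Mbps × 6060 s = 74707.7 Mb
dashcam clip: 16.928 Mbps × 1620 s = 27423.4 Mb
gameplay capture: 38.528 Mbps × 2760 s = 106337.3 Mb
Total: 208468.3 Mb = 26058.5 MB.
= 24.27 GiB.

24.3 GiB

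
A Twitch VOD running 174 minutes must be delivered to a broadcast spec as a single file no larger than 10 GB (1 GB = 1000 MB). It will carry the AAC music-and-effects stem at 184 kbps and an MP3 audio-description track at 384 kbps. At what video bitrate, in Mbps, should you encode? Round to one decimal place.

7.1 Mbps

Budget: 10 GB = 80000.0 Mb.
174 min = 10440 s
Total bitrate budget: 80000.0 Mb / 10440 s = 7.663 Mbps.
Audio total: 184 + 384 = 568 kbps = 0.568 Mbps.
Video: 7.663 − 0.568 = 7.095 Mbps.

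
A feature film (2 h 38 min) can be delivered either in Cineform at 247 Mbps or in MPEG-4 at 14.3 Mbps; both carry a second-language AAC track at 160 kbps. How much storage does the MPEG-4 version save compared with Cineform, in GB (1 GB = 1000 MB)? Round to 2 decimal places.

275.75 GB

2 h 38 min = 158 min = 9480 s
Audio: 160 kbps = 0.160 Mbps.
Cineform: 247.160 Mbps × 9480 s = 2343076.8 Mb = 292.885 GB.
MPEG-4: 14.460 Mbps × 9480 s = 137080.8 Mb = 17.135 GB.
Saving: 292.885 − 17.135 = 275.750 GB.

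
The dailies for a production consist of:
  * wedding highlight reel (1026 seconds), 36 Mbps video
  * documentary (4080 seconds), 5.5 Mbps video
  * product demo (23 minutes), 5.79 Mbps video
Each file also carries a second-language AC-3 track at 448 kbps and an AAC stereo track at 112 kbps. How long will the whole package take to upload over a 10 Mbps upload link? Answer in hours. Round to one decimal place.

Audio total: 448 + 112 = 560 kbps = 0.560 Mbps.
wedding highlight reel: 36.560 Mbps × 1026 s = 37510.6 Mb
documentary: 6.060 Mbps × 4080 s = 24724.8 Mb
product demo: 6.350 Mbps × 1380 s = 8763.0 Mb
Total: 70998.4 Mb = 8874.8 MB.
At 10 Mbps: 70998.4 / 10 = 7100 s ≈ 1.97 hours.

2.0 hours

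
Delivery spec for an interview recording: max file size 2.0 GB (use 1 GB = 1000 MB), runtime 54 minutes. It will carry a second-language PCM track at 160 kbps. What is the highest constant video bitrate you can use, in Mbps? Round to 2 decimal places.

Budget: 2.0 GB = 16000.0 Mb.
54 min = 3240 s
Total bitrate budget: 16000.0 Mb / 3240 s = 4.938 Mbps.
Audio: 160 kbps = 0.160 Mbps.
Video: 4.938 − 0.160 = 4.778 Mbps.

4.78 Mbps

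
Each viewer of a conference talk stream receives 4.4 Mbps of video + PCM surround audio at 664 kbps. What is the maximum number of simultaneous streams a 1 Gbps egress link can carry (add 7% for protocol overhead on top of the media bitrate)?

Audio: 664 kbps = 0.664 Mbps.
Per-viewer media rate: 5.064 Mbps.
On the wire with 7% overhead: 5.418 Mbps.
1 Gbps = 1,000 Mbps; 1,000 / 5.418 = 184.55 → 184 viewers.

184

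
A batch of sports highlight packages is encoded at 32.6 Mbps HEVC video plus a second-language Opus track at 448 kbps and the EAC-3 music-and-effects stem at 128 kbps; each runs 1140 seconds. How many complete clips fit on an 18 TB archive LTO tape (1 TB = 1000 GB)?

3807

Audio total: 448 + 128 = 576 kbps = 0.576 Mbps.
Total bitrate: 33.176 Mbps.
Per item: 33.176 Mbps × 1140 s = 37,821 Mb = 4,728 MB.
Capacity: 18 TB = 144,000,000 Mb; 3807.44 items → 3807 complete.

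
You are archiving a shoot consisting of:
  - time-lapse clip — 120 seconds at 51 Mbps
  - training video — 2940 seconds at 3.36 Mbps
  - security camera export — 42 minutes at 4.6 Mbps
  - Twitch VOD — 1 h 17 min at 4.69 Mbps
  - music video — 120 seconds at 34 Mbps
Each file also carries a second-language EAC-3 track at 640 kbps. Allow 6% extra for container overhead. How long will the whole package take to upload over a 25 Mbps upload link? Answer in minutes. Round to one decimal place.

42.4 minutes

Audio: 640 kbps = 0.640 Mbps.
time-lapse clip: 51.640 Mbps × 120 s × 1.06 = 6568.6 Mb
training video: 4.000 Mbps × 2940 s × 1.06 = 12465.6 Mb
security camera export: 5.240 Mbps × 2520 s × 1.06 = 13997.1 Mb
Twitch VOD: 5.330 Mbps × 4620 s × 1.06 = 26102.1 Mb
music video: 34.640 Mbps × 120 s × 1.06 = 4406.2 Mb
Total: 63539.6 Mb = 7942.4 MB.
At 25 Mbps: 63539.6 / 25 = 2542 s ≈ 42.4 minutes.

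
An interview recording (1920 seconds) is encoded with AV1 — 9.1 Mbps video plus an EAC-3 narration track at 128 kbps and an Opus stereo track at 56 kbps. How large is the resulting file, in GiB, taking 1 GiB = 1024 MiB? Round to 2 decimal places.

2.08 GiB

Audio total: 128 + 56 = 184 kbps = 0.184 Mbps.
Total bitrate: 9.1 + 0.184 = 9.284 Mbps.
Stream data: 9.284 Mbps × 1920 s = 17825.3 Mb.
17,825 Mb = 2,228,160,000 bytes ÷ 1,073,741,824 = 2.075 GiB.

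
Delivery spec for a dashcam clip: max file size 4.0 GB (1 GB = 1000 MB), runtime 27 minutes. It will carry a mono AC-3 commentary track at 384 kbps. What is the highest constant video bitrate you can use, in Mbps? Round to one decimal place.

Budget: 4.0 GB = 32000.0 Mb.
27 min = 1620 s
Total bitrate budget: 32000.0 Mb / 1620 s = 19.753 Mbps.
Audio: 384 kbps = 0.384 Mbps.
Video: 19.753 − 0.384 = 19.369 Mbps.

19.4 Mbps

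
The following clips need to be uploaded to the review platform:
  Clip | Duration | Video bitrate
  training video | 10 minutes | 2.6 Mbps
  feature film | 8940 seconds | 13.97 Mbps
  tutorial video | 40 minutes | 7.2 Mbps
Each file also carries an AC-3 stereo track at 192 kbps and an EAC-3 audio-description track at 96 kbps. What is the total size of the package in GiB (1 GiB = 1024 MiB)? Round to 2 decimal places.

17.13 GiB

Audio total: 192 + 96 = 288 kbps = 0.288 Mbps.
training video: 2.888 Mbps × 600 s = 1732.8 Mb
feature film: 14.258 Mbps × 8940 s = 127466.5 Mb
tutorial video: 7.488 Mbps × 2400 s = 17971.2 Mb
Total: 147170.5 Mb = 18396.3 MB.
= 17.13 GiB.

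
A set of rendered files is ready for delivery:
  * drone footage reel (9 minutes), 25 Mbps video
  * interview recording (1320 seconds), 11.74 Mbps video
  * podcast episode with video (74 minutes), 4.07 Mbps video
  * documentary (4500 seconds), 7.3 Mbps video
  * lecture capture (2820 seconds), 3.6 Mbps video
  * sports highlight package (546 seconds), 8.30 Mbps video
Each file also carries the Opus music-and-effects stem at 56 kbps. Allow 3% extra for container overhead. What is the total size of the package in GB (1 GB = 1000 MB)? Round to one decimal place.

Audio: 56 kbps = 0.056 Mbps.
drone footage reel: 25.056 Mbps × 540 s × 1.03 = 13936.1 Mb
interview recording: 11.796 Mbps × 1320 s × 1.03 = 16037.8 Mb
podcast episode with video: 4.126 Mbps × 4440 s × 1.03 = 18869.0 Mb
documentary: 7.356 Mbps × 4500 s × 1.03 = 34095.1 Mb
lecture capture: 3.656 Mbps × 2820 s × 1.03 = 10619.2 Mb
sports highlight package: 8.356 Mbps × 546 s × 1.03 = 4699.2 Mb
Total: 98256.5 Mb = 12282.1 MB.
= 12.28 GB.

12.3 GB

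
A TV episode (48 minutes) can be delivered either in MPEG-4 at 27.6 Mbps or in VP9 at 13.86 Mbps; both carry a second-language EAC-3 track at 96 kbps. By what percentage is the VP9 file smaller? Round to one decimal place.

49.6%

48 min = 2880 s
Audio: 96 kbps = 0.096 Mbps.
MPEG-4: 27.696 Mbps × 2880 s = 79764.5 Mb = 9.286 GiB.
VP9: 13.956 Mbps × 2880 s = 40193.3 Mb = 4.679 GiB.
Reduction: (1 − 4.679/9.286) × 100 = 49.61%.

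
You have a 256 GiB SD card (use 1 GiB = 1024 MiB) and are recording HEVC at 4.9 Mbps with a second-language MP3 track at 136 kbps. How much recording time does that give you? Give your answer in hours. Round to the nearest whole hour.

121 hours

Audio: 136 kbps = 0.136 Mbps.
Total bitrate: 4.9 + 0.136 = 5.036 Mbps.
Capacity: 256 GiB = 2,199,023 Mb.
Recording time: 2,199,023 / 5.036 = 436,661 s ≈ 121 hours.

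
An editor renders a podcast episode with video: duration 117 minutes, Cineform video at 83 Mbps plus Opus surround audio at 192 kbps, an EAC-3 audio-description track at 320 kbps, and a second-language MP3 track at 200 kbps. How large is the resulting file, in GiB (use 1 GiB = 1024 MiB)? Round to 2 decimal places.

68.41 GiB

117 min = 7020 s
Audio total: 192 + 320 + 200 = 712 kbps = 0.712 Mbps.
Total bitrate: 83 + 0.712 = 83.712 Mbps.
Stream data: 83.712 Mbps × 7020 s = 587658.2 Mb.
587,658 Mb = 73,457,280,000 bytes ÷ 1,073,741,824 = 68.41 GiB.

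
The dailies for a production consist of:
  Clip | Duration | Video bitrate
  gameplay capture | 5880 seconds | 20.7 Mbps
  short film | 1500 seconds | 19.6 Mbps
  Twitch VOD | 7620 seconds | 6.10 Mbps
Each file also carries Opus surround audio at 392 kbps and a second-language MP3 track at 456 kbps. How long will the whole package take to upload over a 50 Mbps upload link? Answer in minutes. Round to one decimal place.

70.1 minutes

Audio total: 392 + 456 = 848 kbps = 0.848 Mbps.
gameplay capture: 21.548 Mbps × 5880 s = 126702.2 Mb
short film: 20.448 Mbps × 1500 s = 30672.0 Mb
Twitch VOD: 6.948 Mbps × 7620 s = 52943.8 Mb
Total: 210318.0 Mb = 26289.8 MB.
At 50 Mbps: 210318.0 / 50 = 4206 s ≈ 70.1 minutes.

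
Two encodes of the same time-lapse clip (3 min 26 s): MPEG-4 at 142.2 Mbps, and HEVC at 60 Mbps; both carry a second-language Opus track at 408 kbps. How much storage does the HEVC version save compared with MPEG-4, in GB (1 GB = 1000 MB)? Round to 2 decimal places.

2.12 GB

3 min 26 s = 206 s
Audio: 408 kbps = 0.408 Mbps.
MPEG-4: 142.608 Mbps × 206 s = 29377.2 Mb = 3.672 GB.
HEVC: 60.408 Mbps × 206 s = 12444.0 Mb = 1.556 GB.
Saving: 3.672 − 1.556 = 2.117 GB.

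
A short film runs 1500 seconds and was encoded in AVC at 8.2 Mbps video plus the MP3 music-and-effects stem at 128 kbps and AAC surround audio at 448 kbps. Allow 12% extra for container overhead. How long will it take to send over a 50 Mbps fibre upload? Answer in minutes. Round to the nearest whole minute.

5 minutes

Audio total: 128 + 448 = 576 kbps = 0.576 Mbps.
Total bitrate: 8.776 Mbps.
File: 8.776 Mbps × 1500 s = 13164.0 Mb.
With 12% container overhead: ×1.12. → 14743.7 Mb.
At 50 Mbps: 14743.7 / 50 = 294.9 s ≈ 4.91 minutes.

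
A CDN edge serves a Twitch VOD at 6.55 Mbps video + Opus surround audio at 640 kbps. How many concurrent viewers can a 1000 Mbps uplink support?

Audio: 640 kbps = 0.640 Mbps.
Per-viewer media rate: 7.190 Mbps.
1000 Mbps = 1,000 Mbps; 1,000 / 7.190 = 139.08 → 139 viewers.

139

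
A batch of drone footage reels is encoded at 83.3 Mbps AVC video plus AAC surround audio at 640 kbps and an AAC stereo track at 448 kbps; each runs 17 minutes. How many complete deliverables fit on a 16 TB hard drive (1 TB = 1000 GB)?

17 min = 1020 s
Audio total: 640 + 448 = 1088 kbps = 1.088 Mbps.
Total bitrate: 84.388 Mbps.
Per item: 84.388 Mbps × 1020 s = 86,076 Mb = 10,759 MB.
Capacity: 16 TB = 128,000,000 Mb; 1487.06 items → 1487 complete.

1487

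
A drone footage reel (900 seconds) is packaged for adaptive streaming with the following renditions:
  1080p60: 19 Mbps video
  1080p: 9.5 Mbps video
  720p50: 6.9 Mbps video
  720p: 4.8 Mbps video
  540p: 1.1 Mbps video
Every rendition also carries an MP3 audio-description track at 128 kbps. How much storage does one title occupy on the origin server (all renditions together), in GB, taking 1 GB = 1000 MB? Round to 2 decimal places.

Audio: 128 kbps = 0.128 Mbps.
Sum of rendition bitrates: (19+0.128) + (9.5+0.128) + (6.9+0.128) + (4.8+0.128) + (1.1+0.128) = 41.940 Mbps.
× 900 s = 37,746 Mb = 4,718 MB = 4.718 GB.

4.72 GB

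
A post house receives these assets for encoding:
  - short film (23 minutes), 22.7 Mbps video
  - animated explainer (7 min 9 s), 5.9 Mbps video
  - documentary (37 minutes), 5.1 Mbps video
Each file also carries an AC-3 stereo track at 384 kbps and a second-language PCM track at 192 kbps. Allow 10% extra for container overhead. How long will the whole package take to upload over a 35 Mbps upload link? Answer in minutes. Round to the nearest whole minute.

25 minutes

Audio total: 384 + 192 = 576 kbps = 0.576 Mbps.
short film: 23.276 Mbps × 1380 s × 1.10 = 35333.0 Mb
animated explainer: 6.476 Mbps × 429 s × 1.10 = 3056.0 Mb
documentary: 5.676 Mbps × 2220 s × 1.10 = 13860.8 Mb
Total: 52249.8 Mb = 6531.2 MB.
At 35 Mbps: 52249.8 / 35 = 1493 s ≈ 24.9 minutes.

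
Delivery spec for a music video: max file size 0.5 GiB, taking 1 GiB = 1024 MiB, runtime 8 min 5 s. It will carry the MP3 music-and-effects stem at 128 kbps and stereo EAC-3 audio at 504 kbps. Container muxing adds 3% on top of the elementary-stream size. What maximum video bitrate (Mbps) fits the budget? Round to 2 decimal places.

7.97 Mbps

Budget: 0.5 GiB = 4295.0 Mb.
Stream payload after overhead: 4295.0 / 1.03 = 4169.9 Mb.
8 min 5 s = 485 s
Total bitrate budget: 4169.9 Mb / 485 s = 8.598 Mbps.
Audio total: 128 + 504 = 632 kbps = 0.632 Mbps.
Video: 8.598 − 0.632 = 7.966 Mbps.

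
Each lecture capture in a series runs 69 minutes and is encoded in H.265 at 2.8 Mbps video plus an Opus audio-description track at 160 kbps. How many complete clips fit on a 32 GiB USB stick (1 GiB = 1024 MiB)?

69 min = 4140 s
Audio: 160 kbps = 0.160 Mbps.
Total bitrate: 2.960 Mbps.
Per item: 2.960 Mbps × 4140 s = 12,254 Mb = 1,532 MB.
Capacity: 32 GiB = 274,878 Mb; 22.43 items → 22 complete.

22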